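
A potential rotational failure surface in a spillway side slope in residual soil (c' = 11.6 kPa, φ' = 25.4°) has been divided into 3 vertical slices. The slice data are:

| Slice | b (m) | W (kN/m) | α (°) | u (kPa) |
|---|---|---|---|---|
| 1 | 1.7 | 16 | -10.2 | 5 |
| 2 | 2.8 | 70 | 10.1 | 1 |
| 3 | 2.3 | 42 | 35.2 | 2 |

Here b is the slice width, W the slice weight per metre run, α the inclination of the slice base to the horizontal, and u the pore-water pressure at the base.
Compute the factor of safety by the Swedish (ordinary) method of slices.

FS = 3.98

Ordinary method of slices: FS = Σ[c'·Δl_i + (W_i cosα_i − u_i·Δl_i)·tanφ'] / Σ W_i sinα_i, with Δl_i = b_i / cosα_i.
Slice 1: Δl = 1.7/cos(-10.2°) = 1.727 m; N'_1 = 16·cos(-10.2°) − 5·1.727 = 7.1; c'Δl = 20.04; W sinα = -2.8
Slice 2: Δl = 2.8/cos10.1° = 2.844 m; N'_2 = 70·cos10.1° − 1·2.844 = 66.1; c'Δl = 32.99; W sinα = 12.3
Slice 3: Δl = 2.3/cos35.2° = 2.815 m; N'_3 = 42·cos35.2° − 2·2.815 = 28.7; c'Δl = 32.65; W sinα = 24.2
Σc'Δl = 85.7 kN/m; ΣN' = 101.9 kN/m; ΣW sinα = 33.7 kN/m
Resisting = 85.7 + 101.9·tan25.4° = 85.7 + 48.4 = 134.1 kN/m
FS = 134.1 / 33.7 = 3.983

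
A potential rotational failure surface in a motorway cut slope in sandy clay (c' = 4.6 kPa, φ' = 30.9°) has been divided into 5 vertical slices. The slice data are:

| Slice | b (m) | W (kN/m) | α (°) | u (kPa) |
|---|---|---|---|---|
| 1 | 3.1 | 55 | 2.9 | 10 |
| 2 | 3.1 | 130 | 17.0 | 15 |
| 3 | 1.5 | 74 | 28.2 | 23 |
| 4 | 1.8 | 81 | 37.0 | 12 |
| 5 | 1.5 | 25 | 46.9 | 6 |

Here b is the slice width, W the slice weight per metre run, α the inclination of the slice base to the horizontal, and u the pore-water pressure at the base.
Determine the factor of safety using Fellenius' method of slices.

FS = 1.10

Ordinary method of slices: FS = Σ[c'·Δl_i + (W_i cosα_i − u_i·Δl_i)·tanφ'] / Σ W_i sinα_i, with Δl_i = b_i / cosα_i.
Slice 1: Δl = 3.1/cos2.9° = 3.104 m; N'_1 = 55·cos2.9° − 10·3.104 = 23.9; c'Δl = 14.28; W sinα = 2.8
Slice 2: Δl = 3.1/cos17.0° = 3.242 m; N'_2 = 130·cos17.0° − 15·3.242 = 75.7; c'Δl = 14.91; W sinα = 38.0
Slice 3: Δl = 1.5/cos28.2° = 1.702 m; N'_3 = 74·cos28.2° − 23·1.702 = 26.1; c'Δl = 7.83; W sinα = 35.0
Slice 4: Δl = 1.8/cos37.0° = 2.254 m; N'_4 = 81·cos37.0° − 12·2.254 = 37.6; c'Δl = 10.37; W sinα = 48.7
Slice 5: Δl = 1.5/cos46.9° = 2.195 m; N'_5 = 25·cos46.9° − 6·2.195 = 3.9; c'Δl = 10.10; W sinα = 18.3
Σc'Δl = 57.5 kN/m; ΣN' = 167.2 kN/m; ΣW sinα = 142.8 kN/m
Resisting = 57.5 + 167.2·tan30.9° = 57.5 + 100.1 = 157.6 kN/m
FS = 157.6 / 142.8 = 1.104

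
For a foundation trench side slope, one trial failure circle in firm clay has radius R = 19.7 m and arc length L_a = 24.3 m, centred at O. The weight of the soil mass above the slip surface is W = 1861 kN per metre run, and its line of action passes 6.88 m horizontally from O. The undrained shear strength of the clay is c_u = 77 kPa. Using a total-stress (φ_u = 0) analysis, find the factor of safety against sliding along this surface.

Taking moments about the centre O, the resisting moment is provided by the undrained shear strength acting along the arc:
M_R = c_u·L_a·R = 77·24.30·19.7 = 36860.7 kN·m/m
M_D = W·d = 1861·6.88 = 12803.7 kN·m/m
FS = M_R / M_D = 36860.7 / 12803.7 = 2.879

FS = 2.88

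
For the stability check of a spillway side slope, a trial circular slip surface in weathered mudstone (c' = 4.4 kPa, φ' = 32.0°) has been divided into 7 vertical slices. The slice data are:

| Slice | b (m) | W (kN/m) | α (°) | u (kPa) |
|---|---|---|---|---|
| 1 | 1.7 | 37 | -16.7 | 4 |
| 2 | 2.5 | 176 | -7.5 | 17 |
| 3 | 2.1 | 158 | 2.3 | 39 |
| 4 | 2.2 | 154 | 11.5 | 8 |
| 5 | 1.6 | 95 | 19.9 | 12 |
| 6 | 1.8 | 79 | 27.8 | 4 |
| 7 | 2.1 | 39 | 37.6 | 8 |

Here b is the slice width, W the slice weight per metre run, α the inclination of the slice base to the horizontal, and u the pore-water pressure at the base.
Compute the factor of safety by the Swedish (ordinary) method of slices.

Ordinary method of slices: FS = Σ[c'·Δl_i + (W_i cosα_i − u_i·Δl_i)·tanφ'] / Σ W_i sinα_i, with Δl_i = b_i / cosα_i.
Slice 1: Δl = 1.7/cos(-16.7°) = 1.775 m; N'_1 = 37·cos(-16.7°) − 4·1.775 = 28.3; c'Δl = 7.81; W sinα = -10.6
Slice 2: Δl = 2.5/cos(-7.5°) = 2.522 m; N'_2 = 176·cos(-7.5°) − 17·2.522 = 131.6; c'Δl = 11.09; W sinα = -23.0
Slice 3: Δl = 2.1/cos2.3° = 2.102 m; N'_3 = 158·cos2.3° − 39·2.102 = 75.9; c'Δl = 9.25; W sinα = 6.3
Slice 4: Δl = 2.2/cos11.5° = 2.245 m; N'_4 = 154·cos11.5° − 8·2.245 = 132.9; c'Δl = 9.88; W sinα = 30.7
Slice 5: Δl = 1.6/cos19.9° = 1.702 m; N'_5 = 95·cos19.9° − 12·1.702 = 68.9; c'Δl = 7.49; W sinα = 32.3
Slice 6: Δl = 1.8/cos27.8° = 2.035 m; N'_6 = 79·cos27.8° − 4·2.035 = 61.7; c'Δl = 8.95; W sinα = 36.8
Slice 7: Δl = 2.1/cos37.6° = 2.651 m; N'_7 = 39·cos37.6° − 8·2.651 = 9.7; c'Δl = 11.66; W sinα = 23.8
Σc'Δl = 66.1 kN/m; ΣN' = 509.2 kN/m; ΣW sinα = 96.4 kN/m
Resisting = 66.1 + 509.2·tan32.0° = 66.1 + 318.2 = 384.3 kN/m
FS = 384.3 / 96.4 = 3.986

FS = 3.99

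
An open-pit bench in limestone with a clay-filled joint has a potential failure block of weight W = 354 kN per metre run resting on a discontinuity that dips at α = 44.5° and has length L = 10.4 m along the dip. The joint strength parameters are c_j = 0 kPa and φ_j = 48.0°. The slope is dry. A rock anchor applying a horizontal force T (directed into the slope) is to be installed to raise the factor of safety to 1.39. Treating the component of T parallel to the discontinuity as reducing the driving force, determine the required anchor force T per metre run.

Resolving forces along and normal to the sliding plane, with the horizontal anchor force T adding T·sinα to the effective normal force and T·cosα acting up the plane against the driving force:
FS = [c_jL + (W cosα + T sinα) tanφ_j] / [W sinα − T cosα]
Without the anchor: N' = 252.5 kN/m, driving T_d = 248.1 kN/m, resisting R = 0·10.4 + 252.5·tan48.0° = 280.4 kN/m, FS = 1.13.
Setting FS = 1.39 and solving for T:
1.39·(248.1 − T cos44.5°) = 280.4 + T sin44.5°·tan48.0°
T·(sin44.5°·tan48.0° + 1.39·cos44.5°) = 1.39·248.1 − 280.4
T·(0.7009·1.1106 + 1.39·0.7133) = 344.9 − 280.4 = 64.5
T·1.7699 = 64.5
T = 36.4 kN/m

T = 36 kN/m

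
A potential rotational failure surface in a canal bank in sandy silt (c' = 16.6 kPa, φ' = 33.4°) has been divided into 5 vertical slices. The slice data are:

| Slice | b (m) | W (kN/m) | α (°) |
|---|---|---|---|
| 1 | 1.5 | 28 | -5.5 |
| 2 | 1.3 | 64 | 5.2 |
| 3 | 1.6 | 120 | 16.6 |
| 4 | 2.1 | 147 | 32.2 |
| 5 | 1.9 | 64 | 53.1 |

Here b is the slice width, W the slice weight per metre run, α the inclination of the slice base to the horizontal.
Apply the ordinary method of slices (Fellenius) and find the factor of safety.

Ordinary method of slices: FS = Σ[c'·Δl_i + (W_i cosα_i)·tanφ'] / Σ W_i sinα_i, with Δl_i = b_i / cosα_i.
Slice 1: Δl = 1.5/cos(-5.5°) = 1.507 m; N'_1 = 28·cos(-5.5°) = 27.9; c'Δl = 25.02; W sinα = -2.7
Slice 2: Δl = 1.3/cos5.2° = 1.305 m; N'_2 = 64·cos5.2° = 63.7; c'Δl = 21.67; W sinα = 5.8
Slice 3: Δl = 1.6/cos16.6° = 1.670 m; N'_3 = 120·cos16.6° = 115.0; c'Δl = 27.72; W sinα = 34.3
Slice 4: Δl = 2.1/cos32.2° = 2.482 m; N'_4 = 147·cos32.2° = 124.4; c'Δl = 41.20; W sinα = 78.3
Slice 5: Δl = 1.9/cos53.1° = 3.164 m; N'_5 = 64·cos53.1° = 38.4; c'Δl = 52.53; W sinα = 51.2
Σc'Δl = 168.1 kN/m; ΣN' = 369.4 kN/m; ΣW sinα = 166.9 kN/m
Resisting = 168.1 + 369.4·tan33.4° = 168.1 + 243.6 = 411.7 kN/m
FS = 411.7 / 166.9 = 2.467

FS = 2.47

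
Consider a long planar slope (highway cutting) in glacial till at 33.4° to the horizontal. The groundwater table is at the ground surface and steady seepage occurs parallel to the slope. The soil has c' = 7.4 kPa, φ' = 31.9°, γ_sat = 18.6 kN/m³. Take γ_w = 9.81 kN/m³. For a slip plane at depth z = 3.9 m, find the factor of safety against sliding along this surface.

With seepage parallel to the slope and the water table at the surface, the effective normal stress on the slip plane uses the buoyant unit weight γ' = γ_sat − γ_w while the driving shear stress uses γ_sat:
FS = [c' + γ' z cos²β tanφ'] / [γ_sat z sinβ cosβ]
γ' = 18.6 − 9.81 = 8.79 kN/m³
Numerator = 7.4 + 8.79·3.9·cos²33.4°·tan31.9° = 7.4 + 8.79·3.9·0.6970·0.6224 = 22.272 kPa
Denominator = 18.6·3.9·sin33.4°·cos33.4° = 18.6·3.9·0.5505·0.8348 = 33.337 kPa
FS = 22.272 / 33.337 = 0.668

FS = 0.67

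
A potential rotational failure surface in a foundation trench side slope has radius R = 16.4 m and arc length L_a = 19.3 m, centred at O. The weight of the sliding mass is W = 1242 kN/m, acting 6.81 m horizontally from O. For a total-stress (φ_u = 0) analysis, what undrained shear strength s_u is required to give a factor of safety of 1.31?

FS = s_u·L_a·R / (W·d), so s_u = FS·W·d / (L_a·R).
s_u = 1.31·1242·6.81 / (19.30·16.4) = 11080.0 / 316.52 = 35.01 kPa

s_u = 35.0 kPa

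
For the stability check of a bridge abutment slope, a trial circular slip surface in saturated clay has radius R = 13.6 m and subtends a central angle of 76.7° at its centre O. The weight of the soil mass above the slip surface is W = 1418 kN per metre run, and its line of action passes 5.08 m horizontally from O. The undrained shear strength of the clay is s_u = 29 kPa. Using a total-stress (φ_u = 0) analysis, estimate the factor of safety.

Taking moments about the centre O, the resisting moment is provided by the undrained shear strength acting along the arc:
Arc length L_a = R·θ = 13.6·(76.7°·π/180) = 13.6·1.3387 = 18.21 m
M_R = s_u·L_a·R = 29·18.21·13.6 = 7180.4 kN·m/m
M_D = W·d = 1418·5.08 = 7203.4 kN·m/m
FS = M_R / M_D = 7180.4 / 7203.4 = 0.997

FS = 1.00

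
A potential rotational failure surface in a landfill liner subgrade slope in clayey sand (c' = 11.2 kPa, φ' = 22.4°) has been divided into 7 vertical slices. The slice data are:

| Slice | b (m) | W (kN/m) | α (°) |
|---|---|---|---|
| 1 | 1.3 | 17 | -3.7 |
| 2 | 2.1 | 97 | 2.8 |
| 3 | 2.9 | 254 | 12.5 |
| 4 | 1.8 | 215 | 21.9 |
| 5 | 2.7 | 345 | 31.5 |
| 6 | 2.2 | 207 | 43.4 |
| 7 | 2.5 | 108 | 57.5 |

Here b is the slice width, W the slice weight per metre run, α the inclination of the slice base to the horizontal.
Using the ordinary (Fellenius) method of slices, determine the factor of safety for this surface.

Ordinary method of slices: FS = Σ[c'·Δl_i + (W_i cosα_i)·tanφ'] / Σ W_i sinα_i, with Δl_i = b_i / cosα_i.
Slice 1: Δl = 1.3/cos(-3.7°) = 1.303 m; N'_1 = 17·cos(-3.7°) = 17.0; c'Δl = 14.59; W sinα = -1.1
Slice 2: Δl = 2.1/cos2.8° = 2.103 m; N'_2 = 97·cos2.8° = 96.9; c'Δl = 23.55; W sinα = 4.7
Slice 3: Δl = 2.9/cos12.5° = 2.970 m; N'_3 = 254·cos12.5° = 248.0; c'Δl = 33.27; W sinα = 55.0
Slice 4: Δl = 1.8/cos21.9° = 1.940 m; N'_4 = 215·cos21.9° = 199.5; c'Δl = 21.73; W sinα = 80.2
Slice 5: Δl = 2.7/cos31.5° = 3.167 m; N'_5 = 345·cos31.5° = 294.2; c'Δl = 35.47; W sinα = 180.3
Slice 6: Δl = 2.2/cos43.4° = 3.028 m; N'_6 = 207·cos43.4° = 150.4; c'Δl = 33.91; W sinα = 142.2
Slice 7: Δl = 2.5/cos57.5° = 4.653 m; N'_7 = 108·cos57.5° = 58.0; c'Δl = 52.11; W sinα = 91.1
Σc'Δl = 214.6 kN/m; ΣN' = 1063.9 kN/m; ΣW sinα = 552.4 kN/m
Resisting = 214.6 + 1063.9·tan22.4° = 214.6 + 438.5 = 653.1 kN/m
FS = 653.1 / 552.4 = 1.182

FS = 1.18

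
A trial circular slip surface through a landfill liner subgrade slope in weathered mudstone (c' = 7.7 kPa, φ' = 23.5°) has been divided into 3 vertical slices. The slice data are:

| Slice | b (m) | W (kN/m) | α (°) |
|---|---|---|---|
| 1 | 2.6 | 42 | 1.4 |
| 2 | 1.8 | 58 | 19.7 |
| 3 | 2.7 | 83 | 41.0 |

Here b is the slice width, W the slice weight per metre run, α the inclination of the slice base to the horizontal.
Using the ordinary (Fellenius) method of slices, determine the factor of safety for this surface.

FS = 1.75

Ordinary method of slices: FS = Σ[c'·Δl_i + (W_i cosα_i)·tanφ'] / Σ W_i sinα_i, with Δl_i = b_i / cosα_i.
Slice 1: Δl = 2.6/cos1.4° = 2.601 m; N'_1 = 42·cos1.4° = 42.0; c'Δl = 20.03; W sinα = 1.0
Slice 2: Δl = 1.8/cos19.7° = 1.912 m; N'_2 = 58·cos19.7° = 54.6; c'Δl = 14.72; W sinα = 19.6
Slice 3: Δl = 2.7/cos41.0° = 3.578 m; N'_3 = 83·cos41.0° = 62.6; c'Δl = 27.55; W sinα = 54.5
Σc'Δl = 62.3 kN/m; ΣN' = 159.2 kN/m; ΣW sinα = 75.0 kN/m
Resisting = 62.3 + 159.2·tan23.5° = 62.3 + 69.2 = 131.5 kN/m
FS = 131.5 / 75.0 = 1.753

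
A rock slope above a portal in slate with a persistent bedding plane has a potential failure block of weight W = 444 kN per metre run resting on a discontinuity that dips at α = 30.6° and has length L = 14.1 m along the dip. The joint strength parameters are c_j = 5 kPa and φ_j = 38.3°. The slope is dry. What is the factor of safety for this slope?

FS = 1.65

Resolving the block weight along and normal to the plane and applying the Mohr–Coulomb strength on the joint:
N' = W cosα = 444·cos30.6° = 382.2 kN/m
Driving force T = W sinα = 444·sin30.6° = 226.0 kN/m
Resisting force R = c_j·L + N'·tanφ_j = 5·14.1 + 382.2·tan38.3° = 70.5 + 301.8 = 372.3 kN/m
FS = R / T = 372.3 / 226.0 = 1.647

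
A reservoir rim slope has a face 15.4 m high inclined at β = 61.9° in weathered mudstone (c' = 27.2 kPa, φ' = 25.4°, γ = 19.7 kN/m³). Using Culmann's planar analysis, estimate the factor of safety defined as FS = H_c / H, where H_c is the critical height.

H_c = (4c'/γ) · sinβ cosφ' / [1 − cos(β − φ')]
    = (4·27.2/19.7) · sin61.9°·cos25.4° / [1 − cos36.5°]
    = 5.523 · 0.7969 / 0.1961 = 22.44 m
FS = H_c / H = 22.44 / 15.4 = 1.457

FS = 1.46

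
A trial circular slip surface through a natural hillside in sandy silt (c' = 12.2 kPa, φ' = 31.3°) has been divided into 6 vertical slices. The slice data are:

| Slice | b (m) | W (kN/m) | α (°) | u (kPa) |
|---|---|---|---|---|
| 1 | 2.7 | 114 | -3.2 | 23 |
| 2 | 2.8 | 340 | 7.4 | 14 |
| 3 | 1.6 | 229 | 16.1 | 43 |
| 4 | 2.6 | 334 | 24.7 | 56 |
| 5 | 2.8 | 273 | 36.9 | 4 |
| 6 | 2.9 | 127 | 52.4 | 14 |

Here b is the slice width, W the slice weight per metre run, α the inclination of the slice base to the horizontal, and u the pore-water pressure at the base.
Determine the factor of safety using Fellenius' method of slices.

Ordinary method of slices: FS = Σ[c'·Δl_i + (W_i cosα_i − u_i·Δl_i)·tanφ'] / Σ W_i sinα_i, with Δl_i = b_i / cosα_i.
Slice 1: Δl = 2.7/cos(-3.2°) = 2.704 m; N'_1 = 114·cos(-3.2°) − 23·2.704 = 51.6; c'Δl = 32.99; W sinα = -6.4
Slice 2: Δl = 2.8/cos7.4° = 2.824 m; N'_2 = 340·cos7.4° − 14·2.824 = 297.6; c'Δl = 34.45; W sinα = 43.8
Slice 3: Δl = 1.6/cos16.1° = 1.665 m; N'_3 = 229·cos16.1° − 43·1.665 = 148.4; c'Δl = 20.32; W sinα = 63.5
Slice 4: Δl = 2.6/cos24.7° = 2.862 m; N'_4 = 334·cos24.7° − 56·2.862 = 143.2; c'Δl = 34.91; W sinα = 139.6
Slice 5: Δl = 2.8/cos36.9° = 3.501 m; N'_5 = 273·cos36.9° − 4·3.501 = 204.3; c'Δl = 42.72; W sinα = 163.9
Slice 6: Δl = 2.9/cos52.4° = 4.753 m; N'_6 = 127·cos52.4° − 14·4.753 = 10.9; c'Δl = 57.99; W sinα = 100.6
Σc'Δl = 223.4 kN/m; ΣN' = 856.1 kN/m; ΣW sinα = 505.0 kN/m
Resisting = 223.4 + 856.1·tan31.3° = 223.4 + 520.5 = 743.9 kN/m
FS = 743.9 / 505.0 = 1.473

FS = 1.47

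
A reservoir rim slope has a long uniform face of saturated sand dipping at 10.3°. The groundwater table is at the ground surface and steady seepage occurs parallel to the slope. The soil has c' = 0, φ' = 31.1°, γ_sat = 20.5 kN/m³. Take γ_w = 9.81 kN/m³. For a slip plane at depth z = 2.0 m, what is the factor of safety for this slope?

FS = 1.73

With seepage parallel to the slope and the water table at the surface, the effective normal stress on the slip plane uses the buoyant unit weight γ' = γ_sat − γ_w while the driving shear stress uses γ_sat:
FS = [c' + γ' z cos²β tanφ'] / [γ_sat z sinβ cosβ]
(For c' = 0 this reduces to FS = (γ'/γ_sat)·tanφ'/tanβ.)
γ' = 20.5 − 9.81 = 10.69 kN/m³
Numerator = 0.0 + 10.69·2.0·cos²10.3°·tan31.1° = 0.0 + 10.69·2.0·0.9680·0.6032 = 12.485 kPa
Denominator = 20.5·2.0·sin10.3°·cos10.3° = 20.5·2.0·0.1788·0.9839 = 7.213 kPa
FS = 12.485 / 7.213 = 1.731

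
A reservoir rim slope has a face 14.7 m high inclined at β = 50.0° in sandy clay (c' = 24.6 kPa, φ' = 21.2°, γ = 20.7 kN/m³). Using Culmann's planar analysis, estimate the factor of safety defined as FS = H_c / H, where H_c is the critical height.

FS = 1.87

H_c = (4c'/γ) · sinβ cosφ' / [1 − cos(β − φ')]
    = (4·24.6/20.7) · sin50.0°·cos21.2° / [1 − cos28.8°]
    = 4.754 · 0.7142 / 0.1237 = 27.45 m
FS = H_c / H = 27.45 / 14.7 = 1.867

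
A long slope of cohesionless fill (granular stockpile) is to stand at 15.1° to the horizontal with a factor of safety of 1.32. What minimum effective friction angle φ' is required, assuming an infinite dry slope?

φ' = 19.6°

FS = tanφ'/tanβ ⇒ tanφ' = FS · tanβ = 1.32 · tan15.1° = 0.3562
φ' = arctan(0.3562) = 19.60°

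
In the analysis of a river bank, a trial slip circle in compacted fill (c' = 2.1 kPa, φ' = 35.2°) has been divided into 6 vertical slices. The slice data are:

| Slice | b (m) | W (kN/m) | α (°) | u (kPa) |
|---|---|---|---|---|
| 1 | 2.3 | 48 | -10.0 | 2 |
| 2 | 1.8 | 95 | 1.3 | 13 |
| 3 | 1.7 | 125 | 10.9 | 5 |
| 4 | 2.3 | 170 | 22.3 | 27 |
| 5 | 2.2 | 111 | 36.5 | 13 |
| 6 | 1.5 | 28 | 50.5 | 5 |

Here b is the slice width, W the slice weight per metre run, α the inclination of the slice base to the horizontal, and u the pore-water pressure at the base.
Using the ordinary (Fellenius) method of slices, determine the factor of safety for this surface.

FS = 1.74

Ordinary method of slices: FS = Σ[c'·Δl_i + (W_i cosα_i − u_i·Δl_i)·tanφ'] / Σ W_i sinα_i, with Δl_i = b_i / cosα_i.
Slice 1: Δl = 2.3/cos(-10.0°) = 2.335 m; N'_1 = 48·cos(-10.0°) − 2·2.335 = 42.6; c'Δl = 4.90; W sinα = -8.3
Slice 2: Δl = 1.8/cos1.3° = 1.800 m; N'_2 = 95·cos1.3° − 13·1.800 = 71.6; c'Δl = 3.78; W sinα = 2.2
Slice 3: Δl = 1.7/cos10.9° = 1.731 m; N'_3 = 125·cos10.9° − 5·1.731 = 114.1; c'Δl = 3.64; W sinα = 23.6
Slice 4: Δl = 2.3/cos22.3° = 2.486 m; N'_4 = 170·cos22.3° − 27·2.486 = 90.2; c'Δl = 5.22; W sinα = 64.5
Slice 5: Δl = 2.2/cos36.5° = 2.737 m; N'_5 = 111·cos36.5° − 13·2.737 = 53.6; c'Δl = 5.75; W sinα = 66.0
Slice 6: Δl = 1.5/cos50.5° = 2.358 m; N'_6 = 28·cos50.5° − 5·2.358 = 6.0; c'Δl = 4.95; W sinα = 21.6
Σc'Δl = 28.2 kN/m; ΣN' = 378.1 kN/m; ΣW sinα = 169.6 kN/m
Resisting = 28.2 + 378.1·tan35.2° = 28.2 + 266.7 = 295.0 kN/m
FS = 295.0 / 169.6 = 1.739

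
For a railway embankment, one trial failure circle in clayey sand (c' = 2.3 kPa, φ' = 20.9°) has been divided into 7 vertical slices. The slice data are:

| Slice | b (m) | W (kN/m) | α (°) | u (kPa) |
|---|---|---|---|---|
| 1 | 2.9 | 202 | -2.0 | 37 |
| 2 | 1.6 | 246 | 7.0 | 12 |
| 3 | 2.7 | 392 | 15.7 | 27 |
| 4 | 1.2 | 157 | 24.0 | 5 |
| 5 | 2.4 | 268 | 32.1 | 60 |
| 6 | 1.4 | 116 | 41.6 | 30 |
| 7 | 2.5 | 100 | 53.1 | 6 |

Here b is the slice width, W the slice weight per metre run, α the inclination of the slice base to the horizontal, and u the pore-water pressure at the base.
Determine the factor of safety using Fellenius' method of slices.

FS = 0.76

Ordinary method of slices: FS = Σ[c'·Δl_i + (W_i cosα_i − u_i·Δl_i)·tanφ'] / Σ W_i sinα_i, with Δl_i = b_i / cosα_i.
Slice 1: Δl = 2.9/cos(-2.0°) = 2.902 m; N'_1 = 202·cos(-2.0°) − 37·2.902 = 94.5; c'Δl = 6.67; W sinα = -7.0
Slice 2: Δl = 1.6/cos7.0° = 1.612 m; N'_2 = 246·cos7.0° − 12·1.612 = 224.8; c'Δl = 3.71; W sinα = 30.0
Slice 3: Δl = 2.7/cos15.7° = 2.805 m; N'_3 = 392·cos15.7° − 27·2.805 = 301.6; c'Δl = 6.45; W sinα = 106.1
Slice 4: Δl = 1.2/cos24.0° = 1.314 m; N'_4 = 157·cos24.0° − 5·1.314 = 136.9; c'Δl = 3.02; W sinα = 63.9
Slice 5: Δl = 2.4/cos32.1° = 2.833 m; N'_5 = 268·cos32.1° − 60·2.833 = 57.0; c'Δl = 6.52; W sinα = 142.4
Slice 6: Δl = 1.4/cos41.6° = 1.872 m; N'_6 = 116·cos41.6° − 30·1.872 = 30.6; c'Δl = 4.31; W sinα = 77.0
Slice 7: Δl = 2.5/cos53.1° = 4.164 m; N'_7 = 100·cos53.1° − 6·4.164 = 35.1; c'Δl = 9.58; W sinα = 80.0
Σc'Δl = 40.3 kN/m; ΣN' = 880.5 kN/m; ΣW sinα = 492.3 kN/m
Resisting = 40.3 + 880.5·tan20.9° = 40.3 + 336.2 = 376.5 kN/m
FS = 376.5 / 492.3 = 0.765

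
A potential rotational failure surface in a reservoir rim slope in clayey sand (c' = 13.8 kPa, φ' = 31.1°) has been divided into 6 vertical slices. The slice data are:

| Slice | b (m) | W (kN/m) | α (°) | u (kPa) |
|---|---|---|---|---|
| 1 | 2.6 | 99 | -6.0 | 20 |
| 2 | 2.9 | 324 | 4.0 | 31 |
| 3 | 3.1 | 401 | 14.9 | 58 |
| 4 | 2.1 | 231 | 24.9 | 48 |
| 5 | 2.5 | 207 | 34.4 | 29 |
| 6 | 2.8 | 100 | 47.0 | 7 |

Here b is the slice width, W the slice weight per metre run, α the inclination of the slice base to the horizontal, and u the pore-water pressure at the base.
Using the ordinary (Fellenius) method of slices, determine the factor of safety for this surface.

FS = 1.67

Ordinary method of slices: FS = Σ[c'·Δl_i + (W_i cosα_i − u_i·Δl_i)·tanφ'] / Σ W_i sinα_i, with Δl_i = b_i / cosα_i.
Slice 1: Δl = 2.6/cos(-6.0°) = 2.614 m; N'_1 = 99·cos(-6.0°) − 20·2.614 = 46.2; c'Δl = 36.08; W sinα = -10.3
Slice 2: Δl = 2.9/cos4.0° = 2.907 m; N'_2 = 324·cos4.0° − 31·2.907 = 233.1; c'Δl = 40.12; W sinα = 22.6
Slice 3: Δl = 3.1/cos14.9° = 3.208 m; N'_3 = 401·cos14.9° − 58·3.208 = 201.5; c'Δl = 44.27; W sinα = 103.1
Slice 4: Δl = 2.1/cos24.9° = 2.315 m; N'_4 = 231·cos24.9° − 48·2.315 = 98.4; c'Δl = 31.95; W sinα = 97.3
Slice 5: Δl = 2.5/cos34.4° = 3.030 m; N'_5 = 207·cos34.4° − 29·3.030 = 82.9; c'Δl = 41.81; W sinα = 116.9
Slice 6: Δl = 2.8/cos47.0° = 4.106 m; N'_6 = 100·cos47.0° − 7·4.106 = 39.5; c'Δl = 56.66; W sinα = 73.1
Σc'Δl = 250.9 kN/m; ΣN' = 701.5 kN/m; ΣW sinα = 402.7 kN/m
Resisting = 250.9 + 701.5·tan31.1° = 250.9 + 423.2 = 674.1 kN/m
FS = 674.1 / 402.7 = 1.674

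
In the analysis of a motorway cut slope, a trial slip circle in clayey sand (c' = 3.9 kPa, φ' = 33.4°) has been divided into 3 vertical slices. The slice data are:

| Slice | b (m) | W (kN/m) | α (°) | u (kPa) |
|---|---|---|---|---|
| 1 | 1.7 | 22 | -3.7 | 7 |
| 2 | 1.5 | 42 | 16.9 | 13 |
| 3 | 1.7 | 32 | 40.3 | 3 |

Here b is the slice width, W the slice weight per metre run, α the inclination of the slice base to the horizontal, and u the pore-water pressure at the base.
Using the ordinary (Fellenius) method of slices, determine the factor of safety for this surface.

Ordinary method of slices: FS = Σ[c'·Δl_i + (W_i cosα_i − u_i·Δl_i)·tanφ'] / Σ W_i sinα_i, with Δl_i = b_i / cosα_i.
Slice 1: Δl = 1.7/cos(-3.7°) = 1.704 m; N'_1 = 22·cos(-3.7°) − 7·1.704 = 10.0; c'Δl = 6.64; W sinα = -1.4
Slice 2: Δl = 1.5/cos16.9° = 1.568 m; N'_2 = 42·cos16.9° − 13·1.568 = 19.8; c'Δl = 6.11; W sinα = 12.2
Slice 3: Δl = 1.7/cos40.3° = 2.229 m; N'_3 = 32·cos40.3° − 3·2.229 = 17.7; c'Δl = 8.69; W sinα = 20.7
Σc'Δl = 21.5 kN/m; ΣN' = 47.6 kN/m; ΣW sinα = 31.5 kN/m
Resisting = 21.5 + 47.6·tan33.4° = 21.5 + 31.4 = 52.8 kN/m
FS = 52.8 / 31.5 = 1.677

FS = 1.68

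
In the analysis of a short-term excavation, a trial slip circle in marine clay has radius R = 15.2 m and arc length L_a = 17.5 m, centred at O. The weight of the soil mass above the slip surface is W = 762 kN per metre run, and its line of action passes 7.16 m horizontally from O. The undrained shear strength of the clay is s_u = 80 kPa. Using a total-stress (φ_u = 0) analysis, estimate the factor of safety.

FS = 3.90

Taking moments about the centre O, the resisting moment is provided by the undrained shear strength acting along the arc:
M_R = s_u·L_a·R = 80·17.50·15.2 = 21280.0 kN·m/m
M_D = W·d = 762·7.16 = 5455.9 kN·m/m
FS = M_R / M_D = 21280.0 / 5455.9 = 3.900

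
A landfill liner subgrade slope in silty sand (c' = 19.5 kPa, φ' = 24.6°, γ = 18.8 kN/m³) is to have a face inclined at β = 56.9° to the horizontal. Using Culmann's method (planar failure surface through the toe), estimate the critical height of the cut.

Culmann's analysis gives the critical failure plane at α_cr = (β + φ')/2 = (56.9 + 24.6)/2 = 40.8°, and the critical height
H_c = (4c'/γ) · sinβ cosφ' / [1 − cos(β − φ')]
    = (4·19.5/18.8) · sin56.9°·cos24.6° / [1 − cos(32.3°)]
    = 4.149 · 0.8377·0.9092 / [1 − 0.8453]
    = 4.149 · 0.7617 / 0.1547
    = 20.42 m

H_c = 20.42 m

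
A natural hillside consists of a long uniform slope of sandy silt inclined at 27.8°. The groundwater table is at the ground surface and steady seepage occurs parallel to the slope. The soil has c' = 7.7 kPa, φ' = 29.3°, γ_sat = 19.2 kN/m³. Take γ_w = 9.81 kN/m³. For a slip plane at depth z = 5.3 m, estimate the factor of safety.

With seepage parallel to the slope and the water table at the surface, the effective normal stress on the slip plane uses the buoyant unit weight γ' = γ_sat − γ_w while the driving shear stress uses γ_sat:
FS = [c' + γ' z cos²β tanφ'] / [γ_sat z sinβ cosβ]
γ' = 19.2 − 9.81 = 9.39 kN/m³
Numerator = 7.7 + 9.39·5.3·cos²27.8°·tan29.3° = 7.7 + 9.39·5.3·0.7825·0.5612 = 29.553 kPa
Denominator = 19.2·5.3·sin27.8°·cos27.8° = 19.2·5.3·0.4664·0.8846 = 41.982 kPa
FS = 29.553 / 41.982 = 0.704

FS = 0.70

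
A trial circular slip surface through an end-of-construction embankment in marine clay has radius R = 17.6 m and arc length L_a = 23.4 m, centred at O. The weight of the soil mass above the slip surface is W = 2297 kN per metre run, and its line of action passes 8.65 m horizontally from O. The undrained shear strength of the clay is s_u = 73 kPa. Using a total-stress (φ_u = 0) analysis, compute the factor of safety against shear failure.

FS = 1.51

Taking moments about the centre O, the resisting moment is provided by the undrained shear strength acting along the arc:
M_R = s_u·L_a·R = 73·23.40·17.6 = 30064.3 kN·m/m
M_D = W·d = 2297·8.65 = 19869.0 kN·m/m
FS = M_R / M_D = 30064.3 / 19869.0 = 1.513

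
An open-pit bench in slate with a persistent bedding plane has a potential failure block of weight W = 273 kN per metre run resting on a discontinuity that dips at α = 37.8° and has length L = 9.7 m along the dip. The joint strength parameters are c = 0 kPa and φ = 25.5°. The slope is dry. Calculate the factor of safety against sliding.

FS = 0.61

Resolving the block weight along and normal to the plane and applying the Mohr–Coulomb strength on the joint:
N' = W cosα = 273·cos37.8° = 215.7 kN/m
Driving force T = W sinα = 273·sin37.8° = 167.3 kN/m
Resisting force R = c·L + N'·tanφ = 0·9.7 + 215.7·tan25.5° = 0.0 + 102.9 = 102.9 kN/m
FS = R / T = 102.9 / 167.3 = 0.615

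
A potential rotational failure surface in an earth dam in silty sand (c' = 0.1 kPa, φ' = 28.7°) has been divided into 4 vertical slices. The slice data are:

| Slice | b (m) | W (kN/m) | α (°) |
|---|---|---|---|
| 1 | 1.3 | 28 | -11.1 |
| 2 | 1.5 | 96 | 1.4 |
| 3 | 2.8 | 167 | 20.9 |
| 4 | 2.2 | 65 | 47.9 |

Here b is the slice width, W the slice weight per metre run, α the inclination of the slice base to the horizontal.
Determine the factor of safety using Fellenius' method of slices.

FS = 1.70

Ordinary method of slices: FS = Σ[c'·Δl_i + (W_i cosα_i)·tanφ'] / Σ W_i sinα_i, with Δl_i = b_i / cosα_i.
Slice 1: Δl = 1.3/cos(-11.1°) = 1.325 m; N'_1 = 28·cos(-11.1°) = 27.5; c'Δl = 0.13; W sinα = -5.4
Slice 2: Δl = 1.5/cos1.4° = 1.500 m; N'_2 = 96·cos1.4° = 96.0; c'Δl = 0.15; W sinα = 2.3
Slice 3: Δl = 2.8/cos20.9° = 2.997 m; N'_3 = 167·cos20.9° = 156.0; c'Δl = 0.30; W sinα = 59.6
Slice 4: Δl = 2.2/cos47.9° = 3.281 m; N'_4 = 65·cos47.9° = 43.6; c'Δl = 0.33; W sinα = 48.2
Σc'Δl = 0.9 kN/m; ΣN' = 323.0 kN/m; ΣW sinα = 104.8 kN/m
Resisting = 0.9 + 323.0·tan28.7° = 0.9 + 176.9 = 177.8 kN/m
FS = 177.8 / 104.8 = 1.697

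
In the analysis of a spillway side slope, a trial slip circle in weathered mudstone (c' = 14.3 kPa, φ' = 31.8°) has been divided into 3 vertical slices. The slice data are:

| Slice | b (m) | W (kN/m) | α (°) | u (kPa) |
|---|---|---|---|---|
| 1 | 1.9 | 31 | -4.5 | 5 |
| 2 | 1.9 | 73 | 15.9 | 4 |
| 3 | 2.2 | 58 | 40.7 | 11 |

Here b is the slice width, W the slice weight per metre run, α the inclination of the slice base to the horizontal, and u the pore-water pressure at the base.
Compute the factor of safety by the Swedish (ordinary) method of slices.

FS = 2.82

Ordinary method of slices: FS = Σ[c'·Δl_i + (W_i cosα_i − u_i·Δl_i)·tanφ'] / Σ W_i sinα_i, with Δl_i = b_i / cosα_i.
Slice 1: Δl = 1.9/cos(-4.5°) = 1.906 m; N'_1 = 31·cos(-4.5°) − 5·1.906 = 21.4; c'Δl = 27.25; W sinα = -2.4
Slice 2: Δl = 1.9/cos15.9° = 1.976 m; N'_2 = 73·cos15.9° − 4·1.976 = 62.3; c'Δl = 28.25; W sinα = 20.0
Slice 3: Δl = 2.2/cos40.7° = 2.902 m; N'_3 = 58·cos40.7° − 11·2.902 = 12.1; c'Δl = 41.50; W sinα = 37.8
Σc'Δl = 97.0 kN/m; ΣN' = 95.7 kN/m; ΣW sinα = 55.4 kN/m
Resisting = 97.0 + 95.7·tan31.8° = 97.0 + 59.4 = 156.4 kN/m
FS = 156.4 / 55.4 = 2.823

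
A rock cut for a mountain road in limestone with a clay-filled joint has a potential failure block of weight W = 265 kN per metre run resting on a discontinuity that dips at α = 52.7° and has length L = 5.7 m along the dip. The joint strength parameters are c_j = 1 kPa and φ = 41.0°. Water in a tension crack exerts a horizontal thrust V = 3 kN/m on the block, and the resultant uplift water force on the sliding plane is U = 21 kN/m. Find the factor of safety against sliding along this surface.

Resolving the block weight along and normal to the plane and applying the Mohr–Coulomb strength on the joint:
N' = W cosα − U − V sinα = 265·cos52.7° − 21 − 3·sin52.7° = 137.2 kN/m
Driving force T = W sinα + V cosα = 265·sin52.7° + 3·cos52.7° = 212.6 kN/m
Resisting force R = c_j·L + N'·tanφ = 1·5.7 + 137.2·tan41.0° = 5.7 + 119.3 = 125.0 kN/m
FS = R / T = 125.0 / 212.6 = 0.588

FS = 0.59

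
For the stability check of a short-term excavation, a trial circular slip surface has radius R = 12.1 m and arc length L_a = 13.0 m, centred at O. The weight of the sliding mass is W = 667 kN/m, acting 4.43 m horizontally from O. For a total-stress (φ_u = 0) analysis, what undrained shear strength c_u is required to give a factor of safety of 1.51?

c_u = 28.4 kPa

FS = c_u·L_a·R / (W·d), so c_u = FS·W·d / (L_a·R).
c_u = 1.51·667·4.43 / (13.00·12.1) = 4461.8 / 157.30 = 28.36 kPa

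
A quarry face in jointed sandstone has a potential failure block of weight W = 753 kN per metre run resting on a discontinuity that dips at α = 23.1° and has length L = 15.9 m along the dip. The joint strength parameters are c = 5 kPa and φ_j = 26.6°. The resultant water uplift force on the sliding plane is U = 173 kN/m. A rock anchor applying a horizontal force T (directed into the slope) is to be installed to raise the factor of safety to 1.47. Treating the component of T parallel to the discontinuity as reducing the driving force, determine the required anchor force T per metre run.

T = 61 kN/m

Resolving forces along and normal to the sliding plane, with the horizontal anchor force T adding T·sinα to the effective normal force and T·cosα acting up the plane against the driving force:
FS = [cL + (W cosα − U + T sinα) tanφ_j] / [W sinα − T cosα]
Without the anchor: N' = 519.6 kN/m, driving T_d = 295.4 kN/m, resisting R = 5·15.9 + 519.6·tan26.6° = 339.7 kN/m, FS = 1.15.
Setting FS = 1.47 and solving for T:
1.47·(295.4 − T cos23.1°) = 339.7 + T sin23.1°·tan26.6°
T·(sin23.1°·tan26.6° + 1.47·cos23.1°) = 1.47·295.4 − 339.7
T·(0.3923·0.5008 + 1.47·0.9198) = 434.3 − 339.7 = 94.6
T·1.5486 = 94.6
T = 61.1 kN/m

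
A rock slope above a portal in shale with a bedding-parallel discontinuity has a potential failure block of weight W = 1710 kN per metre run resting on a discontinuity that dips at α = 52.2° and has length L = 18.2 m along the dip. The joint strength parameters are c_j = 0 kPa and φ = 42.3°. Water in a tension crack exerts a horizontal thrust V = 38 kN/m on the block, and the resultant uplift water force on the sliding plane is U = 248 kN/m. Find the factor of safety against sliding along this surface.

Resolving the block weight along and normal to the plane and applying the Mohr–Coulomb strength on the joint:
N' = W cosα − U − V sinα = 1710·cos52.2° − 248 − 38·sin52.2° = 770.0 kN/m
Driving force T = W sinα + V cosα = 1710·sin52.2° + 38·cos52.2° = 1374.5 kN/m
Resisting force R = c_j·L + N'·tanφ = 0·18.2 + 770.0·tan42.3° = 0.0 + 700.7 = 700.7 kN/m
FS = R / T = 700.7 / 1374.5 = 0.510

FS = 0.51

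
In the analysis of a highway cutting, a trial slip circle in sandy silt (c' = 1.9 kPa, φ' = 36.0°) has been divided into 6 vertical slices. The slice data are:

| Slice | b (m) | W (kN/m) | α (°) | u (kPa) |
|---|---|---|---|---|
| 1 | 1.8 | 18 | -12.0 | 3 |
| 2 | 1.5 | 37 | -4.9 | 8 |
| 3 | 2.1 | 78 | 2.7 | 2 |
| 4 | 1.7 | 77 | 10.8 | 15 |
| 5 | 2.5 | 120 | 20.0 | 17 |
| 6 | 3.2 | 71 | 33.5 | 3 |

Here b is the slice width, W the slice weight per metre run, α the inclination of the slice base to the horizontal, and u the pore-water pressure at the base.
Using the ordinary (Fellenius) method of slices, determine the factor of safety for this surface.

Ordinary method of slices: FS = Σ[c'·Δl_i + (W_i cosα_i − u_i·Δl_i)·tanφ'] / Σ W_i sinα_i, with Δl_i = b_i / cosα_i.
Slice 1: Δl = 1.8/cos(-12.0°) = 1.840 m; N'_1 = 18·cos(-12.0°) − 3·1.840 = 12.1; c'Δl = 3.50; W sinα = -3.7
Slice 2: Δl = 1.5/cos(-4.9°) = 1.506 m; N'_2 = 37·cos(-4.9°) − 8·1.506 = 24.8; c'Δl = 2.86; W sinα = -3.2
Slice 3: Δl = 2.1/cos2.7° = 2.102 m; N'_3 = 78·cos2.7° − 2·2.102 = 73.7; c'Δl = 3.99; W sinα = 3.7
Slice 4: Δl = 1.7/cos10.8° = 1.731 m; N'_4 = 77·cos10.8° − 15·1.731 = 49.7; c'Δl = 3.29; W sinα = 14.4
Slice 5: Δl = 2.5/cos20.0° = 2.660 m; N'_5 = 120·cos20.0° − 17·2.660 = 67.5; c'Δl = 5.05; W sinα = 41.0
Slice 6: Δl = 3.2/cos33.5° = 3.837 m; N'_6 = 71·cos33.5° − 3·3.837 = 47.7; c'Δl = 7.29; W sinα = 39.2
Σc'Δl = 26.0 kN/m; ΣN' = 275.5 kN/m; ΣW sinα = 91.4 kN/m
Resisting = 26.0 + 275.5·tan36.0° = 26.0 + 200.2 = 226.2 kN/m
FS = 226.2 / 91.4 = 2.474

FS = 2.47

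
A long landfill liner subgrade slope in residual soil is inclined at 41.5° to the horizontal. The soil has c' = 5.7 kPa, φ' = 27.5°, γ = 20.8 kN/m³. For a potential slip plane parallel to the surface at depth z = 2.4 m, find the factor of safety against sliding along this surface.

FS = 0.82

For an infinite slope with a slip plane parallel to the surface (no pore pressure): FS = [c' + γz cos²β tanφ'] / [γz sinβ cosβ].
γz = 20.8·2.4 = 49.92 kN/m²
Numerator = 5.7 + 49.92·cos²41.5°·tan27.5° = 5.7 + 49.92·0.5609·0.5206 = 20.277 kPa
Denominator = 49.92·sin41.5°·cos41.5° = 49.92·0.6626·0.7490 = 24.774 kPa
FS = 20.277 / 24.774 = 0.818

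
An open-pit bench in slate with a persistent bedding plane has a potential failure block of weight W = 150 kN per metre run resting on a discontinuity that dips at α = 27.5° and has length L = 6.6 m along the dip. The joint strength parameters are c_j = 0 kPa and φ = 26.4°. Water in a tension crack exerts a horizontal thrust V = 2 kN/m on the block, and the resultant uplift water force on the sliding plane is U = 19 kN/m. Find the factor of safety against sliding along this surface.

FS = 0.79

Resolving the block weight along and normal to the plane and applying the Mohr–Coulomb strength on the joint:
N' = W cosα − U − V sinα = 150·cos27.5° − 19 − 2·sin27.5° = 113.1 kN/m
Driving force T = W sinα + V cosα = 150·sin27.5° + 2·cos27.5° = 71.0 kN/m
Resisting force R = c_j·L + N'·tanφ = 0·6.6 + 113.1·tan26.4° = 0.0 + 56.2 = 56.2 kN/m
FS = R / T = 56.2 / 71.0 = 0.791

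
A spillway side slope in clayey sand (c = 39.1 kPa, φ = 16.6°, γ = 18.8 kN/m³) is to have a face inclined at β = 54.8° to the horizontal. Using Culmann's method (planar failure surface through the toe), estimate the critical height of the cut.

Culmann's analysis gives the critical failure plane at α_cr = (β + φ)/2 = (54.8 + 16.6)/2 = 35.7°, and the critical height
H_c = (4c/γ) · sinβ cosφ / [1 − cos(β − φ)]
    = (4·39.1/18.8) · sin54.8°·cos16.6° / [1 − cos(38.2°)]
    = 8.319 · 0.8171·0.9583 / [1 − 0.7859]
    = 8.319 · 0.7831 / 0.2141
    = 30.42 m

H_c = 30.42 m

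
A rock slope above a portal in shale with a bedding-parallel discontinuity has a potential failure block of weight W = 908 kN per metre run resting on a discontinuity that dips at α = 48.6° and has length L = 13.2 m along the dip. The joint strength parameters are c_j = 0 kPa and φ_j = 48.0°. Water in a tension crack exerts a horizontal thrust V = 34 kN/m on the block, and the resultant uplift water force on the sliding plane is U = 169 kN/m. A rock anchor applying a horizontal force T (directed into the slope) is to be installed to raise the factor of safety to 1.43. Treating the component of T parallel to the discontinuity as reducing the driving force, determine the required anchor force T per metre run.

T = 312 kN/m

Resolving forces along and normal to the sliding plane, with the horizontal anchor force T adding T·sinα to the effective normal force and T·cosα acting up the plane against the driving force:
FS = [c_jL + (W cosα − U − V sinα + T sinα) tanφ_j] / [W sinα + V cosα − T cosα]
Without the anchor: N' = 406.0 kN/m, driving T_d = 703.6 kN/m, resisting R = 0·13.2 + 406.0·tan48.0° = 450.9 kN/m, FS = 0.64.
Setting FS = 1.43 and solving for T:
1.43·(703.6 − T cos48.6°) = 450.9 + T sin48.6°·tan48.0°
T·(sin48.6°·tan48.0° + 1.43·cos48.6°) = 1.43·703.6 − 450.9
T·(0.7501·1.1106 + 1.43·0.6613) = 1006.1 − 450.9 = 555.3
T·1.7788 = 555.3
T = 312.2 kN/m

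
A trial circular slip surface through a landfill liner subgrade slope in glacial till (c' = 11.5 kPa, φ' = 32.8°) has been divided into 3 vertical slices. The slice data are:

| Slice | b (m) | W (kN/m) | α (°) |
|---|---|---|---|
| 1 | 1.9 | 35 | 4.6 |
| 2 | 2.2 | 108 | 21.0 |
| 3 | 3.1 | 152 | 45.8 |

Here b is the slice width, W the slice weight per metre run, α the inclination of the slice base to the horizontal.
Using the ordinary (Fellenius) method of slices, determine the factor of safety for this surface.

FS = 1.70

Ordinary method of slices: FS = Σ[c'·Δl_i + (W_i cosα_i)·tanφ'] / Σ W_i sinα_i, with Δl_i = b_i / cosα_i.
Slice 1: Δl = 1.9/cos4.6° = 1.906 m; N'_1 = 35·cos4.6° = 34.9; c'Δl = 21.92; W sinα = 2.8
Slice 2: Δl = 2.2/cos21.0° = 2.357 m; N'_2 = 108·cos21.0° = 100.8; c'Δl = 27.10; W sinα = 38.7
Slice 3: Δl = 3.1/cos45.8° = 4.447 m; N'_3 = 152·cos45.8° = 106.0; c'Δl = 51.14; W sinα = 109.0
Σc'Δl = 100.2 kN/m; ΣN' = 241.7 kN/m; ΣW sinα = 150.5 kN/m
Resisting = 100.2 + 241.7·tan32.8° = 100.2 + 155.8 = 255.9 kN/m
FS = 255.9 / 150.5 = 1.701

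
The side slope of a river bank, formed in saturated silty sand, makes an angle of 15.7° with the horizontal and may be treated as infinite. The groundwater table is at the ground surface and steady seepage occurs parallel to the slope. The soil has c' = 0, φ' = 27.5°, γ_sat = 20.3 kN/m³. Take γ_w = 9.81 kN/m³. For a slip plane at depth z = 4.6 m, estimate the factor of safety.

FS = 0.96

With seepage parallel to the slope and the water table at the surface, the effective normal stress on the slip plane uses the buoyant unit weight γ' = γ_sat − γ_w while the driving shear stress uses γ_sat:
FS = [c' + γ' z cos²β tanφ'] / [γ_sat z sinβ cosβ]
(For c' = 0 this reduces to FS = (γ'/γ_sat)·tanφ'/tanβ.)
γ' = 20.3 − 9.81 = 10.49 kN/m³
Numerator = 0.0 + 10.49·4.6·cos²15.7°·tan27.5° = 0.0 + 10.49·4.6·0.9268·0.5206 = 23.280 kPa
Denominator = 20.3·4.6·sin15.7°·cos15.7° = 20.3·4.6·0.2706·0.9627 = 24.326 kPa
FS = 23.280 / 24.326 = 0.957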